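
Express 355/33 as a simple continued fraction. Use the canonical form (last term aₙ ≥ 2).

355 = 10*33 + 25
33 = 1*25 + 8
25 = 3*8 + 1
8 = 8*1 + 0  (stop)
So 355/33 = [10; 1, 3, 8].

[10; 1, 3, 8]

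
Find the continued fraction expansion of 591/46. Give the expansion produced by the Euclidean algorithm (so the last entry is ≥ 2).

591 = 12*46 + 39
46 = 1*39 + 7
39 = 5*7 + 4
7 = 1*4 + 3
4 = 1*3 + 1
3 = 3*1 + 0  (stop)
So 591/46 = [12; 1, 5, 1, 1, 3].

[12; 1, 5, 1, 1, 3]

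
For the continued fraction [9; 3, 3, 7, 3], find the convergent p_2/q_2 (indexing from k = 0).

93/10

Using pₖ = aₖpₖ₋₁ + pₖ₋₂, qₖ = aₖqₖ₋₁ + qₖ₋₂ (with p₋₁=1, p₋₂=0, q₋₁=0, q₋₂=1):
  k=0: a=9, p=9, q=1
  k=1: a=3, p=28, q=3
  k=2: a=3, p=93, q=10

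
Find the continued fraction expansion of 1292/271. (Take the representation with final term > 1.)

[4; 1, 3, 3, 3, 6]

1292 = 4*271 + 208
271 = 1*208 + 63
208 = 3*63 + 19
63 = 3*19 + 6
19 = 3*6 + 1
6 = 6*1 + 0  (stop)
So 1292/271 = [4; 1, 3, 3, 3, 6].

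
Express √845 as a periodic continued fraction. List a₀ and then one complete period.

a₀ = ⌊√845⌋ = 29.

[29; 14, 1, 1, 14, 58]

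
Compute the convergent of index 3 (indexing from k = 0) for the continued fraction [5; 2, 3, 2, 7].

Using pₖ = aₖpₖ₋₁ + pₖ₋₂, qₖ = aₖqₖ₋₁ + qₖ₋₂ (with p₋₁=1, p₋₂=0, q₋₁=0, q₋₂=1):
  k=0: a=5, p=5, q=1
  k=1: a=2, p=11, q=2
  k=2: a=3, p=38, q=7
  k=3: a=2, p=87, q=16

87/16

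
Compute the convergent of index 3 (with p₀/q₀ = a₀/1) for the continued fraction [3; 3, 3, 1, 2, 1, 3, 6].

43/13

Using pₖ = aₖpₖ₋₁ + pₖ₋₂, qₖ = aₖqₖ₋₁ + qₖ₋₂ (with p₋₁=1, p₋₂=0, q₋₁=0, q₋₂=1):
  k=0: a=3, p=3, q=1
  k=1: a=3, p=10, q=3
  k=2: a=3, p=33, q=10
  k=3: a=1, p=43, q=13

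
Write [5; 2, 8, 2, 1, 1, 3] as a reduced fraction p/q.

1751/320

Fold from the inside: start with 3/1.
  1 + 1/3 = 4/3
  1 + 3/4 = 7/4
  2 + 4/7 = 18/7
  8 + 7/18 = 151/18
  2 + 18/151 = 320/151
  5 + 151/320 = 1751/320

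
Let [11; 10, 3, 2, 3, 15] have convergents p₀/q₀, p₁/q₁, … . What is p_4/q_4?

Using pₖ = aₖpₖ₋₁ + pₖ₋₂, qₖ = aₖqₖ₋₁ + qₖ₋₂ (with p₋₁=1, p₋₂=0, q₋₁=0, q₋₂=1):
  k=0: a=11, p=11, q=1
  k=1: a=10, p=111, q=10
  k=2: a=3, p=344, q=31
  k=3: a=2, p=799, q=72
  k=4: a=3, p=2741, q=247

2741/247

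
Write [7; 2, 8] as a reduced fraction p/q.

127/17

Fold from the inside: start with 8/1.
  2 + 1/8 = 17/8
  7 + 8/17 = 127/17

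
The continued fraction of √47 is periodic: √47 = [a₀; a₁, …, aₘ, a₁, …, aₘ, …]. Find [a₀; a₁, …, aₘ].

[6; 1, 5, 1, 12]

a₀ = ⌊√47⌋ = 6.
With m₀=0, d₀=1 and mₖ₊₁ = dₖaₖ − mₖ, dₖ₊₁ = (n − mₖ₊₁²)/dₖ, aₖ₊₁ = ⌊(a₀+mₖ₊₁)/dₖ₊₁⌋:
  k=1: m=6, d=11, a=1
  k=2: m=5, d=2, a=5
  k=3: m=5, d=11, a=1
  k=4: m=6, d=1, a=12
d=1 and a=2a₀=12 at k=4, so the next step gives (m, d) = (6, 11) again — its k=1 value — and the period has length 4.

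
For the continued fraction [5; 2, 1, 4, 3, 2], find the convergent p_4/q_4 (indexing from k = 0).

Using pₖ = aₖpₖ₋₁ + pₖ₋₂, qₖ = aₖqₖ₋₁ + qₖ₋₂ (with p₋₁=1, p₋₂=0, q₋₁=0, q₋₂=1):
  k=0: a=5, p=5, q=1
  k=1: a=2, p=11, q=2
  k=2: a=1, p=16, q=3
  k=3: a=4, p=75, q=14
  k=4: a=3, p=241, q=45

241/45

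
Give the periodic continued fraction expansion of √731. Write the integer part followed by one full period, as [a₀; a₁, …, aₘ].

[27; 27, 54]

a₀ = ⌊√731⌋ = 27.
With m₀=0, d₀=1 and mₖ₊₁ = dₖaₖ − mₖ, dₖ₊₁ = (n − mₖ₊₁²)/dₖ, aₖ₊₁ = ⌊(a₀+mₖ₊₁)/dₖ₊₁⌋:
  k=1: m=27, d=2, a=27
  k=2: m=27, d=1, a=54
d=1 and a=2a₀=54 at k=2, so the next step gives (m, d) = (27, 2) again — its k=1 value — and the period has length 2.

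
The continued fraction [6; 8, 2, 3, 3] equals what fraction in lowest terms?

1187/194

Using pₖ = aₖpₖ₋₁ + pₖ₋₂ and qₖ = aₖqₖ₋₁ + qₖ₋₂:
  k=0: a=6, p=6, q=1
  k=1: a=8, p=49, q=8
  k=2: a=2, p=104, q=17
  k=3: a=3, p=361, q=59
  k=4: a=3, p=1187, q=194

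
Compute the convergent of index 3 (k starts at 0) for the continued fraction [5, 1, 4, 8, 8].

Using pₖ = aₖpₖ₋₁ + pₖ₋₂, qₖ = aₖqₖ₋₁ + qₖ₋₂ (with p₋₁=1, p₋₂=0, q₋₁=0, q₋₂=1):
  k=0: a=5, p=5, q=1
  k=1: a=1, p=6, q=1
  k=2: a=4, p=29, q=5
  k=3: a=8, p=238, q=41

238/41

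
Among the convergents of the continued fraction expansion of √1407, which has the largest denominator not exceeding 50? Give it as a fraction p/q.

√1407 = [37; 1, 1, 24, 1, 1, 74, …] (period length 6).
Convergents:
  p_0/q_0 = 37/1
  p_1/q_1 = 38/1
  p_2/q_2 = 75/2
  p_3/q_3 = 1838/49
  p_4/q_4 = 1913/51
q_3 = 49 ≤ 50 < 51 = q_4, so the answer is 1838/49.

1838/49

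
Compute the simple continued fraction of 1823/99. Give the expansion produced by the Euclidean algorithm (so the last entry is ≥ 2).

[18; 2, 2, 2, 2, 3]

1823 = 18×99 + 41
99 = 2×41 + 17
41 = 2×17 + 7
17 = 2×7 + 3
7 = 2×3 + 1
3 = 3×1 + 0  (stop)
So 1823/99 = [18; 2, 2, 2, 2, 3].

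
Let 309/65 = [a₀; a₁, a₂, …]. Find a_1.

1

309 = 4·65 + 49   →  a_0 = 4
65 = 1·49 + 16   →  a_1 = 1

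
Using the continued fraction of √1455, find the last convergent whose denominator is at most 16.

√1455 = [38; 6, 1, 11, 1, 6, 76, …] (period length 6).
Convergents:
  p_0/q_0 = 38/1
  p_1/q_1 = 229/6
  p_2/q_2 = 267/7
  p_3/q_3 = 3166/83
q_2 = 7 ≤ 16 < 83 = q_3, so the answer is 267/7.

267/7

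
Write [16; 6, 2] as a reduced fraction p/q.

210/13

Using pₖ = aₖpₖ₋₁ + pₖ₋₂ and qₖ = aₖqₖ₋₁ + qₖ₋₂:
  k=0: a=16, p=16, q=1
  k=1: a=6, p=97, q=6
  k=2: a=2, p=210, q=13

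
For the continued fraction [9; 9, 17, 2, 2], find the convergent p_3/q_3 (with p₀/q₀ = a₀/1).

Using pₖ = aₖpₖ₋₁ + pₖ₋₂, qₖ = aₖqₖ₋₁ + qₖ₋₂ (with p₋₁=1, p₋₂=0, q₋₁=0, q₋₂=1):
  k=0: a=9, p=9, q=1
  k=1: a=9, p=82, q=9
  k=2: a=17, p=1403, q=154
  k=3: a=2, p=2888, q=317

2888/317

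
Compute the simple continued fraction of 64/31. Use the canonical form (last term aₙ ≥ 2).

64 = 2·31 + 2
31 = 15·2 + 1
2 = 2·1 + 0  (stop)
So 64/31 = [2; 15, 2].

[2; 15, 2]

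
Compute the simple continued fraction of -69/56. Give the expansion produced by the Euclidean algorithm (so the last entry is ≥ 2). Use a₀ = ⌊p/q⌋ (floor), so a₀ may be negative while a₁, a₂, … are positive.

[-2; 1, 3, 3, 4]

-69 = -2*56 + 43
56 = 1*43 + 13
43 = 3*13 + 4
13 = 3*4 + 1
4 = 4*1 + 0  (stop)
So -69/56 = [-2; 1, 3, 3, 4].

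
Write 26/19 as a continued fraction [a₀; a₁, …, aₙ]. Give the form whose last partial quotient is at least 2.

26 = 1×19 + 7
19 = 2×7 + 5
7 = 1×5 + 2
5 = 2×2 + 1
2 = 2×1 + 0  (stop)
So 26/19 = [1; 2, 1, 2, 2].

[1; 2, 1, 2, 2]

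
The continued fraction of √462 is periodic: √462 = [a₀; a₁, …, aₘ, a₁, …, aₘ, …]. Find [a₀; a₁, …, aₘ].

a₀ = ⌊√462⌋ = 21.
With m₀=0, d₀=1 and mₖ₊₁ = dₖaₖ − mₖ, dₖ₊₁ = (n − mₖ₊₁²)/dₖ, aₖ₊₁ = ⌊(a₀+mₖ₊₁)/dₖ₊₁⌋:
  k=1: m=21, d=21, a=2
  k=2: m=21, d=1, a=42
d=1 and a=2a₀=42 at k=2, so the next step gives (m, d) = (21, 21) again — its k=1 value — and the period has length 2.

[21; 2, 42]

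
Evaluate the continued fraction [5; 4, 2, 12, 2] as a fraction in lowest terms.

Using pₖ = aₖpₖ₋₁ + pₖ₋₂ and qₖ = aₖqₖ₋₁ + qₖ₋₂:
  k=0: a=5, p=5, q=1
  k=1: a=4, p=21, q=4
  k=2: a=2, p=47, q=9
  k=3: a=12, p=585, q=112
  k=4: a=2, p=1217, q=233

1217/233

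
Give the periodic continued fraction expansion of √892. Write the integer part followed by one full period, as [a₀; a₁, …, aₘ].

[29; 1, 6, 2, 14, 2, 6, 1, 58]

a₀ = ⌊√892⌋ = 29.
With m₀=0, d₀=1 and mₖ₊₁ = dₖaₖ − mₖ, dₖ₊₁ = (n − mₖ₊₁²)/dₖ, aₖ₊₁ = ⌊(a₀+mₖ₊₁)/dₖ₊₁⌋:
  k=1: m=29, d=51, a=1
  k=2: m=22, d=8, a=6
  k=3: m=26, d=27, a=2
  k=4: m=28, d=4, a=14
  k=5: m=28, d=27, a=2
  k=6: m=26, d=8, a=6
  k=7: m=22, d=51, a=1
  k=8: m=29, d=1, a=58
d=1 and a=2a₀=58 at k=8, so the next step gives (m, d) = (29, 51) again — its k=1 value — and the period has length 8.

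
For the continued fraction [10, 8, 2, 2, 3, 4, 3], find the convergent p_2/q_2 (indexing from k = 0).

172/17

Using pₖ = aₖpₖ₋₁ + pₖ₋₂, qₖ = aₖqₖ₋₁ + qₖ₋₂ (with p₋₁=1, p₋₂=0, q₋₁=0, q₋₂=1):
  k=0: a=10, p=10, q=1
  k=1: a=8, p=81, q=8
  k=2: a=2, p=172, q=17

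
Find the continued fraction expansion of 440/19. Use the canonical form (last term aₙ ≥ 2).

440 = 23·19 + 3
19 = 6·3 + 1
3 = 3·1 + 0  (stop)
So 440/19 = [23; 6, 3].

[23; 6, 3]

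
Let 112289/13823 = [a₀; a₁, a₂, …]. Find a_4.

6

112289 = 8·13823 + 1705   →  a_0 = 8
13823 = 8·1705 + 183   →  a_1 = 8
1705 = 9·183 + 58   →  a_2 = 9
183 = 3·58 + 9   →  a_3 = 3
58 = 6·9 + 4   →  a_4 = 6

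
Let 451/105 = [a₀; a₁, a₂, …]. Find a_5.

2

451 = 4·105 + 31   →  a_0 = 4
105 = 3·31 + 12   →  a_1 = 3
31 = 2·12 + 7   →  a_2 = 2
12 = 1·7 + 5   →  a_3 = 1
7 = 1·5 + 2   →  a_4 = 1
5 = 2·2 + 1   →  a_5 = 2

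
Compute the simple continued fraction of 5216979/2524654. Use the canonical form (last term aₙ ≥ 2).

5216979 = 2*2524654 + 167671
2524654 = 15*167671 + 9589
167671 = 17*9589 + 4658
9589 = 2*4658 + 273
4658 = 17*273 + 17
273 = 16*17 + 1
17 = 17*1 + 0  (stop)
So 5216979/2524654 = [2; 15, 17, 2, 17, 16, 17].

[2; 15, 17, 2, 17, 16, 17]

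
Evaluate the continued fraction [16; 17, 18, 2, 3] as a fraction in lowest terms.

Fold from the inside: start with 3/1.
  2 + 1/3 = 7/3
  18 + 3/7 = 129/7
  17 + 7/129 = 2200/129
  16 + 129/2200 = 35329/2200

35329/2200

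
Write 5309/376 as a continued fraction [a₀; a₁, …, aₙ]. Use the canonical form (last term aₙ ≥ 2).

[14; 8, 2, 1, 4, 3]

5309 = 14·376 + 45
376 = 8·45 + 16
45 = 2·16 + 13
16 = 1·13 + 3
13 = 4·3 + 1
3 = 3·1 + 0  (stop)
So 5309/376 = [14; 8, 2, 1, 4, 3].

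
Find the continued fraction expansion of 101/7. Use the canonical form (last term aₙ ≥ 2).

101 = 14·7 + 3
7 = 2·3 + 1
3 = 3·1 + 0  (stop)
So 101/7 = [14; 2, 3].

[14; 2, 3]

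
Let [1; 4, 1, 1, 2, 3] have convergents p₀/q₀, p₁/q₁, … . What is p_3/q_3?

11/9

Using pₖ = aₖpₖ₋₁ + pₖ₋₂, qₖ = aₖqₖ₋₁ + qₖ₋₂ (with p₋₁=1, p₋₂=0, q₋₁=0, q₋₂=1):
  k=0: a=1, p=1, q=1
  k=1: a=4, p=5, q=4
  k=2: a=1, p=6, q=5
  k=3: a=1, p=11, q=9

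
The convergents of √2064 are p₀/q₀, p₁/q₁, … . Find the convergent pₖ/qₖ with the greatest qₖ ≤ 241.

7269/160

√2064 = [45; 2, 3, 7, 3, 2, 90, …] (period length 6).
Convergents:
  p_0/q_0 = 45/1
  p_1/q_1 = 91/2
  p_2/q_2 = 318/7
  p_3/q_3 = 2317/51
  p_4/q_4 = 7269/160
  p_5/q_5 = 16855/371
q_4 = 160 ≤ 241 < 371 = q_5, so the answer is 7269/160.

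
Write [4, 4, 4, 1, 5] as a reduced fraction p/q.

517/122

Fold from the inside: start with 5/1.
  1 + 1/5 = 6/5
  4 + 5/6 = 29/6
  4 + 6/29 = 122/29
  4 + 29/122 = 517/122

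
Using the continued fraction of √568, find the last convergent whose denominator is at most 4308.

40897/1716

√568 = [23; 1, 4, 1, 46, …] (period length 4).
Convergents:
  p_0/q_0 = 23/1
  p_1/q_1 = 24/1
  p_2/q_2 = 119/5
  p_3/q_3 = 143/6
  p_4/q_4 = 6697/281
  p_5/q_5 = 6840/287
  p_6/q_6 = 34057/1429
  p_7/q_7 = 40897/1716
  p_8/q_8 = 1915319/80365
q_7 = 1716 ≤ 4308 < 80365 = q_8, so the answer is 40897/1716.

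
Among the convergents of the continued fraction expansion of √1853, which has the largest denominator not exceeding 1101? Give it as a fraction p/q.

39818/925

√1853 = [43; 21, 1, 1, 21, 86, …] (period length 5).
Convergents:
  p_0/q_0 = 43/1
  p_1/q_1 = 904/21
  p_2/q_2 = 947/22
  p_3/q_3 = 1851/43
  p_4/q_4 = 39818/925
  p_5/q_5 = 3426199/79593
q_4 = 925 ≤ 1101 < 79593 = q_5, so the answer is 39818/925.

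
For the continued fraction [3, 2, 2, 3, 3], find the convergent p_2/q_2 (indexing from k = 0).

17/5

Using pₖ = aₖpₖ₋₁ + pₖ₋₂, qₖ = aₖqₖ₋₁ + qₖ₋₂ (with p₋₁=1, p₋₂=0, q₋₁=0, q₋₂=1):
  k=0: a=3, p=3, q=1
  k=1: a=2, p=7, q=2
  k=2: a=2, p=17, q=5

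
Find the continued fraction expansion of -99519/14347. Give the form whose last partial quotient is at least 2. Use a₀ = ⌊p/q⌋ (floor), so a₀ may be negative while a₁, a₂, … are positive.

[-7; 15, 1, 3, 3, 1, 2, 19]

-99519 = -7×14347 + 910
14347 = 15×910 + 697
910 = 1×697 + 213
697 = 3×213 + 58
213 = 3×58 + 39
58 = 1×39 + 19
39 = 2×19 + 1
19 = 19×1 + 0  (stop)
So -99519/14347 = [-7; 15, 1, 3, 3, 1, 2, 19].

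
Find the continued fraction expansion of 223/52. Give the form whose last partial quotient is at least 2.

223 = 4*52 + 15
52 = 3*15 + 7
15 = 2*7 + 1
7 = 7*1 + 0  (stop)
So 223/52 = [4; 3, 2, 7].

[4; 3, 2, 7]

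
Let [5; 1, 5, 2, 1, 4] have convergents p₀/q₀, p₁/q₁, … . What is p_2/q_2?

35/6

Using pₖ = aₖpₖ₋₁ + pₖ₋₂, qₖ = aₖqₖ₋₁ + qₖ₋₂ (with p₋₁=1, p₋₂=0, q₋₁=0, q₋₂=1):
  k=0: a=5, p=5, q=1
  k=1: a=1, p=6, q=1
  k=2: a=5, p=35, q=6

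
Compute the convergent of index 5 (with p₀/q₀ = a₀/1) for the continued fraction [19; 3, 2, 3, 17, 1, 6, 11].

8469/439

Using pₖ = aₖpₖ₋₁ + pₖ₋₂, qₖ = aₖqₖ₋₁ + qₖ₋₂ (with p₋₁=1, p₋₂=0, q₋₁=0, q₋₂=1):
  k=0: a=19, p=19, q=1
  k=1: a=3, p=58, q=3
  k=2: a=2, p=135, q=7
  k=3: a=3, p=463, q=24
  k=4: a=17, p=8006, q=415
  k=5: a=1, p=8469, q=439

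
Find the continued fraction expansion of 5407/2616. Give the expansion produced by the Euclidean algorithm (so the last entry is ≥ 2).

5407 = 2*2616 + 175
2616 = 14*175 + 166
175 = 1*166 + 9
166 = 18*9 + 4
9 = 2*4 + 1
4 = 4*1 + 0  (stop)
So 5407/2616 = [2; 14, 1, 18, 2, 4].

[2; 14, 1, 18, 2, 4]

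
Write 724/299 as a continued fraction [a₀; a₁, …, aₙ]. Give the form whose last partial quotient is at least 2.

[2; 2, 2, 1, 2, 7, 2]

724 = 2·299 + 126
299 = 2·126 + 47
126 = 2·47 + 32
47 = 1·32 + 15
32 = 2·15 + 2
15 = 7·2 + 1
2 = 2·1 + 0  (stop)
So 724/299 = [2; 2, 2, 1, 2, 7, 2].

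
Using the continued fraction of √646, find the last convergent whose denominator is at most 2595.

31059/1222

√646 = [25; 2, 2, 2, 50, …] (period length 4).
Convergents:
  p_0/q_0 = 25/1
  p_1/q_1 = 51/2
  p_2/q_2 = 127/5
  p_3/q_3 = 305/12
  p_4/q_4 = 15377/605
  p_5/q_5 = 31059/1222
  p_6/q_6 = 77495/3049
q_5 = 1222 ≤ 2595 < 3049 = q_6, so the answer is 31059/1222.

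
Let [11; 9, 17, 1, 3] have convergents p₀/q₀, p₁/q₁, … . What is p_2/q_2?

1711/154

Using pₖ = aₖpₖ₋₁ + pₖ₋₂, qₖ = aₖqₖ₋₁ + qₖ₋₂ (with p₋₁=1, p₋₂=0, q₋₁=0, q₋₂=1):
  k=0: a=11, p=11, q=1
  k=1: a=9, p=100, q=9
  k=2: a=17, p=1711, q=154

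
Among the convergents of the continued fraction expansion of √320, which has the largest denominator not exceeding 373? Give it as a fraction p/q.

5778/323

√320 = [17; 1, 7, 1, 34, …] (period length 4).
Convergents:
  p_0/q_0 = 17/1
  p_1/q_1 = 18/1
  p_2/q_2 = 143/8
  p_3/q_3 = 161/9
  p_4/q_4 = 5617/314
  p_5/q_5 = 5778/323
  p_6/q_6 = 46063/2575
q_5 = 323 ≤ 373 < 2575 = q_6, so the answer is 5778/323.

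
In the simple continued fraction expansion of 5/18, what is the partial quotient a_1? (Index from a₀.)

5 = 0·18 + 5   →  a_0 = 0
18 = 3·5 + 3   →  a_1 = 3

3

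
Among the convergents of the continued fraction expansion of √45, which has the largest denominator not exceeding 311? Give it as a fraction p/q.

2046/305

√45 = [6; 1, 2, 2, 2, 1, 12, …] (period length 6).
Convergents:
  p_0/q_0 = 6/1
  p_1/q_1 = 7/1
  p_2/q_2 = 20/3
  p_3/q_3 = 47/7
  p_4/q_4 = 114/17
  p_5/q_5 = 161/24
  p_6/q_6 = 2046/305
  p_7/q_7 = 2207/329
q_6 = 305 ≤ 311 < 329 = q_7, so the answer is 2046/305.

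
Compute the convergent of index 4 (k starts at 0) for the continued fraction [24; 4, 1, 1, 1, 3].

339/14

Using pₖ = aₖpₖ₋₁ + pₖ₋₂, qₖ = aₖqₖ₋₁ + qₖ₋₂ (with p₋₁=1, p₋₂=0, q₋₁=0, q₋₂=1):
  k=0: a=24, p=24, q=1
  k=1: a=4, p=97, q=4
  k=2: a=1, p=121, q=5
  k=3: a=1, p=218, q=9
  k=4: a=1, p=339, q=14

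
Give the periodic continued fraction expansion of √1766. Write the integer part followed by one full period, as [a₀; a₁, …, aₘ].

[42; 42, 84]

a₀ = ⌊√1766⌋ = 42.
With m₀=0, d₀=1 and mₖ₊₁ = dₖaₖ − mₖ, dₖ₊₁ = (n − mₖ₊₁²)/dₖ, aₖ₊₁ = ⌊(a₀+mₖ₊₁)/dₖ₊₁⌋:
  k=1: m=42, d=2, a=42
  k=2: m=42, d=1, a=84
d=1 and a=2a₀=84 at k=2, so the next step gives (m, d) = (42, 2) again — its k=1 value — and the period has length 2.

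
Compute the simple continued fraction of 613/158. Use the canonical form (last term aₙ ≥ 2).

[3; 1, 7, 3, 6]

613 = 3·158 + 139
158 = 1·139 + 19
139 = 7·19 + 6
19 = 3·6 + 1
6 = 6·1 + 0  (stop)
So 613/158 = [3; 1, 7, 3, 6].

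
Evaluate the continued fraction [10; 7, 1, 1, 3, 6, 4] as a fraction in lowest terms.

14033/1385

Using pₖ = aₖpₖ₋₁ + pₖ₋₂ and qₖ = aₖqₖ₋₁ + qₖ₋₂:
  k=0: a=10, p=10, q=1
  k=1: a=7, p=71, q=7
  k=2: a=1, p=81, q=8
  k=3: a=1, p=152, q=15
  k=4: a=3, p=537, q=53
  k=5: a=6, p=3374, q=333
  k=6: a=4, p=14033, q=1385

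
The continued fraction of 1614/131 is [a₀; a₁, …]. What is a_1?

1614 = 12·131 + 42   →  a_0 = 12
131 = 3·42 + 5   →  a_1 = 3

3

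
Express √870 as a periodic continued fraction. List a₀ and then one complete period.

[29; 2, 58]

a₀ = ⌊√870⌋ = 29.
With m₀=0, d₀=1 and mₖ₊₁ = dₖaₖ − mₖ, dₖ₊₁ = (n − mₖ₊₁²)/dₖ, aₖ₊₁ = ⌊(a₀+mₖ₊₁)/dₖ₊₁⌋:
  k=1: m=29, d=29, a=2
  k=2: m=29, d=1, a=58
d=1 and a=2a₀=58 at k=2, so the next step gives (m, d) = (29, 29) again — its k=1 value — and the period has length 2.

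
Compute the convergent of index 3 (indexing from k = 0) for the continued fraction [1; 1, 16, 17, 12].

Using pₖ = aₖpₖ₋₁ + pₖ₋₂, qₖ = aₖqₖ₋₁ + qₖ₋₂ (with p₋₁=1, p₋₂=0, q₋₁=0, q₋₂=1):
  k=0: a=1, p=1, q=1
  k=1: a=1, p=2, q=1
  k=2: a=16, p=33, q=17
  k=3: a=17, p=563, q=290

563/290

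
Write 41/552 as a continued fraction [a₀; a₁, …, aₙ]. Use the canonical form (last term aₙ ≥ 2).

[0; 13, 2, 6, 3]

41 = 0×552 + 41
552 = 13×41 + 19
41 = 2×19 + 3
19 = 6×3 + 1
3 = 3×1 + 0  (stop)
So 41/552 = [0; 13, 2, 6, 3].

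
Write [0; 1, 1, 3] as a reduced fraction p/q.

Fold from the inside: start with 3/1.
  1 + 1/3 = 4/3
  1 + 3/4 = 7/4
  0 + 4/7 = 4/7

4/7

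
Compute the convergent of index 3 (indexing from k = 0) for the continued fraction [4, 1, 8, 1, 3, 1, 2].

Using pₖ = aₖpₖ₋₁ + pₖ₋₂, qₖ = aₖqₖ₋₁ + qₖ₋₂ (with p₋₁=1, p₋₂=0, q₋₁=0, q₋₂=1):
  k=0: a=4, p=4, q=1
  k=1: a=1, p=5, q=1
  k=2: a=8, p=44, q=9
  k=3: a=1, p=49, q=10

49/10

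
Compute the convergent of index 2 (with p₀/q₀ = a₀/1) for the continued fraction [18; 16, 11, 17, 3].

Using pₖ = aₖpₖ₋₁ + pₖ₋₂, qₖ = aₖqₖ₋₁ + qₖ₋₂ (with p₋₁=1, p₋₂=0, q₋₁=0, q₋₂=1):
  k=0: a=18, p=18, q=1
  k=1: a=16, p=289, q=16
  k=2: a=11, p=3197, q=177

3197/177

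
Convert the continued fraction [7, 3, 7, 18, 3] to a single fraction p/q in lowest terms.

Using pₖ = aₖpₖ₋₁ + pₖ₋₂ and qₖ = aₖqₖ₋₁ + qₖ₋₂:
  k=0: a=7, p=7, q=1
  k=1: a=3, p=22, q=3
  k=2: a=7, p=161, q=22
  k=3: a=18, p=2920, q=399
  k=4: a=3, p=8921, q=1219

8921/1219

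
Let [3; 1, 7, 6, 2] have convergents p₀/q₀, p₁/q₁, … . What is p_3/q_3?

190/49

Using pₖ = aₖpₖ₋₁ + pₖ₋₂, qₖ = aₖqₖ₋₁ + qₖ₋₂ (with p₋₁=1, p₋₂=0, q₋₁=0, q₋₂=1):
  k=0: a=3, p=3, q=1
  k=1: a=1, p=4, q=1
  k=2: a=7, p=31, q=8
  k=3: a=6, p=190, q=49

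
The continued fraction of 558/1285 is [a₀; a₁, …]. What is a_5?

558 = 0·1285 + 558   →  a_0 = 0
1285 = 2·558 + 169   →  a_1 = 2
558 = 3·169 + 51   →  a_2 = 3
169 = 3·51 + 16   →  a_3 = 3
51 = 3·16 + 3   →  a_4 = 3
16 = 5·3 + 1   →  a_5 = 5

5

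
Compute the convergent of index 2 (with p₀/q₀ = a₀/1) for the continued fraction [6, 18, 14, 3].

1532/253

Using pₖ = aₖpₖ₋₁ + pₖ₋₂, qₖ = aₖqₖ₋₁ + qₖ₋₂ (with p₋₁=1, p₋₂=0, q₋₁=0, q₋₂=1):
  k=0: a=6, p=6, q=1
  k=1: a=18, p=109, q=18
  k=2: a=14, p=1532, q=253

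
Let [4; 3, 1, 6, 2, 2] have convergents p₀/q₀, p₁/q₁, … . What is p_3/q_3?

Using pₖ = aₖpₖ₋₁ + pₖ₋₂, qₖ = aₖqₖ₋₁ + qₖ₋₂ (with p₋₁=1, p₋₂=0, q₋₁=0, q₋₂=1):
  k=0: a=4, p=4, q=1
  k=1: a=3, p=13, q=3
  k=2: a=1, p=17, q=4
  k=3: a=6, p=115, q=27

115/27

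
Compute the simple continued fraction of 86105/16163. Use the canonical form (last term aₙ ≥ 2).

86105 = 5*16163 + 5290
16163 = 3*5290 + 293
5290 = 18*293 + 16
293 = 18*16 + 5
16 = 3*5 + 1
5 = 5*1 + 0  (stop)
So 86105/16163 = [5; 3, 18, 18, 3, 5].

[5; 3, 18, 18, 3, 5]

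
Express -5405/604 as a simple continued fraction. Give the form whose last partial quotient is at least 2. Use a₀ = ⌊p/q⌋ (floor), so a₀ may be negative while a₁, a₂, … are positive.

-5405 = -9·604 + 31
604 = 19·31 + 15
31 = 2·15 + 1
15 = 15·1 + 0  (stop)
So -5405/604 = [-9; 19, 2, 15].

[-9; 19, 2, 15]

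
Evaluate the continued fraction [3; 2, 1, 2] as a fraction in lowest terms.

Using pₖ = aₖpₖ₋₁ + pₖ₋₂ and qₖ = aₖqₖ₋₁ + qₖ₋₂:
  k=0: a=3, p=3, q=1
  k=1: a=2, p=7, q=2
  k=2: a=1, p=10, q=3
  k=3: a=2, p=27, q=8

27/8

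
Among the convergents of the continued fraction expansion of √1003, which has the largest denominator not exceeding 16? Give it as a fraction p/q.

95/3

√1003 = [31; 1, 2, 31, 2, 1, 62, …] (period length 6).
Convergents:
  p_0/q_0 = 31/1
  p_1/q_1 = 32/1
  p_2/q_2 = 95/3
  p_3/q_3 = 2977/94
q_2 = 3 ≤ 16 < 94 = q_3, so the answer is 95/3.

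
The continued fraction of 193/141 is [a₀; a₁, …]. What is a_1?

193 = 1·141 + 52   →  a_0 = 1
141 = 2·52 + 37   →  a_1 = 2

2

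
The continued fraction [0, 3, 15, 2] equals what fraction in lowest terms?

31/95

Fold from the inside: start with 2/1.
  15 + 1/2 = 31/2
  3 + 2/31 = 95/31
  0 + 31/95 = 31/95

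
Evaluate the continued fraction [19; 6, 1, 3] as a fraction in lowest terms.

Using pₖ = aₖpₖ₋₁ + pₖ₋₂ and qₖ = aₖqₖ₋₁ + qₖ₋₂:
  k=0: a=19, p=19, q=1
  k=1: a=6, p=115, q=6
  k=2: a=1, p=134, q=7
  k=3: a=3, p=517, q=27

517/27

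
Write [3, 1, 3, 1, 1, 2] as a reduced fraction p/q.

Using pₖ = aₖpₖ₋₁ + pₖ₋₂ and qₖ = aₖqₖ₋₁ + qₖ₋₂:
  k=0: a=3, p=3, q=1
  k=1: a=1, p=4, q=1
  k=2: a=3, p=15, q=4
  k=3: a=1, p=19, q=5
  k=4: a=1, p=34, q=9
  k=5: a=2, p=87, q=23

87/23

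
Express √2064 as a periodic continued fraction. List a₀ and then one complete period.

[45; 2, 3, 7, 3, 2, 90]

a₀ = ⌊√2064⌋ = 45.
With m₀=0, d₀=1 and mₖ₊₁ = dₖaₖ − mₖ, dₖ₊₁ = (n − mₖ₊₁²)/dₖ, aₖ₊₁ = ⌊(a₀+mₖ₊₁)/dₖ₊₁⌋:
  k=1: m=45, d=39, a=2
  k=2: m=33, d=25, a=3
  k=3: m=42, d=12, a=7
  k=4: m=42, d=25, a=3
  k=5: m=33, d=39, a=2
  k=6: m=45, d=1, a=90
d=1 and a=2a₀=90 at k=6, so the next step gives (m, d) = (45, 39) again — its k=1 value — and the period has length 6.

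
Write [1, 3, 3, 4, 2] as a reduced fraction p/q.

125/96

Fold from the inside: start with 2/1.
  4 + 1/2 = 9/2
  3 + 2/9 = 29/9
  3 + 9/29 = 96/29
  1 + 29/96 = 125/96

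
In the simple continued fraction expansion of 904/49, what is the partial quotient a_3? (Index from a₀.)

904 = 18·49 + 22   →  a_0 = 18
49 = 2·22 + 5   →  a_1 = 2
22 = 4·5 + 2   →  a_2 = 4
5 = 2·2 + 1   →  a_3 = 2

2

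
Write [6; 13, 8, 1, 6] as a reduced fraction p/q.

4940/813

Using pₖ = aₖpₖ₋₁ + pₖ₋₂ and qₖ = aₖqₖ₋₁ + qₖ₋₂:
  k=0: a=6, p=6, q=1
  k=1: a=13, p=79, q=13
  k=2: a=8, p=638, q=105
  k=3: a=1, p=717, q=118
  k=4: a=6, p=4940, q=813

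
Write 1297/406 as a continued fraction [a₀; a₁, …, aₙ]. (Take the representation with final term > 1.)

[3; 5, 7, 5, 2]

1297 = 3×406 + 79
406 = 5×79 + 11
79 = 7×11 + 2
11 = 5×2 + 1
2 = 2×1 + 0  (stop)
So 1297/406 = [3; 5, 7, 5, 2].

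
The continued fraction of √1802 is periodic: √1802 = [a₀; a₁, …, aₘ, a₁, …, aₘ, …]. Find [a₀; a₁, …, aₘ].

[42; 2, 4, 2, 84]

a₀ = ⌊√1802⌋ = 42.
With m₀=0, d₀=1 and mₖ₊₁ = dₖaₖ − mₖ, dₖ₊₁ = (n − mₖ₊₁²)/dₖ, aₖ₊₁ = ⌊(a₀+mₖ₊₁)/dₖ₊₁⌋:
  k=1: m=42, d=38, a=2
  k=2: m=34, d=17, a=4
  k=3: m=34, d=38, a=2
  k=4: m=42, d=1, a=84
d=1 and a=2a₀=84 at k=4, so the next step gives (m, d) = (42, 38) again — its k=1 value — and the period has length 4.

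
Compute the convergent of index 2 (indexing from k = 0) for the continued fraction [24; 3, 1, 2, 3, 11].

97/4

Using pₖ = aₖpₖ₋₁ + pₖ₋₂, qₖ = aₖqₖ₋₁ + qₖ₋₂ (with p₋₁=1, p₋₂=0, q₋₁=0, q₋₂=1):
  k=0: a=24, p=24, q=1
  k=1: a=3, p=73, q=3
  k=2: a=1, p=97, q=4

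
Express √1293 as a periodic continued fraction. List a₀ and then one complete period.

[35; 1, 22, 1, 70]

a₀ = ⌊√1293⌋ = 35.
With m₀=0, d₀=1 and mₖ₊₁ = dₖaₖ − mₖ, dₖ₊₁ = (n − mₖ₊₁²)/dₖ, aₖ₊₁ = ⌊(a₀+mₖ₊₁)/dₖ₊₁⌋:
  k=1: m=35, d=68, a=1
  k=2: m=33, d=3, a=22
  k=3: m=33, d=68, a=1
  k=4: m=35, d=1, a=70
d=1 and a=2a₀=70 at k=4, so the next step gives (m, d) = (35, 68) again — its k=1 value — and the period has length 4.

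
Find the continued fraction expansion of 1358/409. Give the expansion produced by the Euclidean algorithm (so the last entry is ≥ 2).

[3; 3, 8, 5, 3]

1358 = 3·409 + 131
409 = 3·131 + 16
131 = 8·16 + 3
16 = 5·3 + 1
3 = 3·1 + 0  (stop)
So 1358/409 = [3; 3, 8, 5, 3].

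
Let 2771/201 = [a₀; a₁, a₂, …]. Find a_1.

2771 = 13·201 + 158   →  a_0 = 13
201 = 1·158 + 43   →  a_1 = 1

1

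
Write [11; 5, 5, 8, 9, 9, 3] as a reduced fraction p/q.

Using pₖ = aₖpₖ₋₁ + pₖ₋₂ and qₖ = aₖqₖ₋₁ + qₖ₋₂:
  k=0: a=11, p=11, q=1
  k=1: a=5, p=56, q=5
  k=2: a=5, p=291, q=26
  k=3: a=8, p=2384, q=213
  k=4: a=9, p=21747, q=1943
  k=5: a=9, p=198107, q=17700
  k=6: a=3, p=616068, q=55043

616068/55043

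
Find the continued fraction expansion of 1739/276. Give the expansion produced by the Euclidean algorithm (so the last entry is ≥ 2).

[6; 3, 3, 13, 2]

1739 = 6×276 + 83
276 = 3×83 + 27
83 = 3×27 + 2
27 = 13×2 + 1
2 = 2×1 + 0  (stop)
So 1739/276 = [6; 3, 3, 13, 2].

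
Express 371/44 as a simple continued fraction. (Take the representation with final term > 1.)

371 = 8×44 + 19
44 = 2×19 + 6
19 = 3×6 + 1
6 = 6×1 + 0  (stop)
So 371/44 = [8; 2, 3, 6].

[8; 2, 3, 6]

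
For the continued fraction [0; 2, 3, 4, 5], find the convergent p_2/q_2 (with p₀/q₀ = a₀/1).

Using pₖ = aₖpₖ₋₁ + pₖ₋₂, qₖ = aₖqₖ₋₁ + qₖ₋₂ (with p₋₁=1, p₋₂=0, q₋₁=0, q₋₂=1):
  k=0: a=0, p=0, q=1
  k=1: a=2, p=1, q=2
  k=2: a=3, p=3, q=7

3/7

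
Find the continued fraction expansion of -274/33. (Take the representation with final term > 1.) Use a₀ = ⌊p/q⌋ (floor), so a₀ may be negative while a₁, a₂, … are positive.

[-9; 1, 2, 3, 3]

-274 = -9×33 + 23
33 = 1×23 + 10
23 = 2×10 + 3
10 = 3×3 + 1
3 = 3×1 + 0  (stop)
So -274/33 = [-9; 1, 2, 3, 3].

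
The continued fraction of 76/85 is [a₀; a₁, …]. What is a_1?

1

76 = 0·85 + 76   →  a_0 = 0
85 = 1·76 + 9   →  a_1 = 1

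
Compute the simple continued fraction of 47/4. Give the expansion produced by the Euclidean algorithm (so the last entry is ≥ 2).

[11; 1, 3]

47 = 11·4 + 3
4 = 1·3 + 1
3 = 3·1 + 0  (stop)
So 47/4 = [11; 1, 3].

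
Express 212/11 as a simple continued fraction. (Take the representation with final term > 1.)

[19; 3, 1, 2]

212 = 19·11 + 3
11 = 3·3 + 2
3 = 1·2 + 1
2 = 2·1 + 0  (stop)
So 212/11 = [19; 3, 1, 2].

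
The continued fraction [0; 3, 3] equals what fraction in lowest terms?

3/10

Using pₖ = aₖpₖ₋₁ + pₖ₋₂ and qₖ = aₖqₖ₋₁ + qₖ₋₂:
  k=0: a=0, p=0, q=1
  k=1: a=3, p=1, q=3
  k=2: a=3, p=3, q=10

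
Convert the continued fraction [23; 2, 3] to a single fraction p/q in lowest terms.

Using pₖ = aₖpₖ₋₁ + pₖ₋₂ and qₖ = aₖqₖ₋₁ + qₖ₋₂:
  k=0: a=23, p=23, q=1
  k=1: a=2, p=47, q=2
  k=2: a=3, p=164, q=7

164/7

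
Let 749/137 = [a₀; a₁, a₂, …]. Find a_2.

7

749 = 5·137 + 64   →  a_0 = 5
137 = 2·64 + 9   →  a_1 = 2
64 = 7·9 + 1   →  a_2 = 7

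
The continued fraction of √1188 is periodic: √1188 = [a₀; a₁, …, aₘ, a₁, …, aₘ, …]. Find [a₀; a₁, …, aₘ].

a₀ = ⌊√1188⌋ = 34.

[34; 2, 7, 6, 7, 2, 68]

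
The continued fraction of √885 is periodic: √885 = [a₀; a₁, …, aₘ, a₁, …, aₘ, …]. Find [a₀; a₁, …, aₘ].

a₀ = ⌊√885⌋ = 29.
With m₀=0, d₀=1 and mₖ₊₁ = dₖaₖ − mₖ, dₖ₊₁ = (n − mₖ₊₁²)/dₖ, aₖ₊₁ = ⌊(a₀+mₖ₊₁)/dₖ₊₁⌋:
  k=1: m=29, d=44, a=1
  k=2: m=15, d=15, a=2
  k=3: m=15, d=44, a=1
  k=4: m=29, d=1, a=58
d=1 and a=2a₀=58 at k=4, so the next step gives (m, d) = (29, 44) again — its k=1 value — and the period has length 4.

[29; 1, 2, 1, 58]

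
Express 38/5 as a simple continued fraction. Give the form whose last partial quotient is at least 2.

38 = 7×5 + 3
5 = 1×3 + 2
3 = 1×2 + 1
2 = 2×1 + 0  (stop)
So 38/5 = [7; 1, 1, 2].

[7; 1, 1, 2]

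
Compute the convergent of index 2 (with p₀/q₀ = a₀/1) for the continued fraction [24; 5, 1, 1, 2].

Using pₖ = aₖpₖ₋₁ + pₖ₋₂, qₖ = aₖqₖ₋₁ + qₖ₋₂ (with p₋₁=1, p₋₂=0, q₋₁=0, q₋₂=1):
  k=0: a=24, p=24, q=1
  k=1: a=5, p=121, q=5
  k=2: a=1, p=145, q=6

145/6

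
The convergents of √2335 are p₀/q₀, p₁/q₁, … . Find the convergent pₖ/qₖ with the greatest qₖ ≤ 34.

1353/28

√2335 = [48; 3, 9, 3, 96, …] (period length 4).
Convergents:
  p_0/q_0 = 48/1
  p_1/q_1 = 145/3
  p_2/q_2 = 1353/28
  p_3/q_3 = 4204/87
q_2 = 28 ≤ 34 < 87 = q_3, so the answer is 1353/28.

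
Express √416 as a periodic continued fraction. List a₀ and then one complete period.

[20; 2, 1, 1, 9, 1, 1, 2, 40]

a₀ = ⌊√416⌋ = 20.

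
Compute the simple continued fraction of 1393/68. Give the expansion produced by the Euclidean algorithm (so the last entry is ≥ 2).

1393 = 20*68 + 33
68 = 2*33 + 2
33 = 16*2 + 1
2 = 2*1 + 0  (stop)
So 1393/68 = [20; 2, 16, 2].

[20; 2, 16, 2]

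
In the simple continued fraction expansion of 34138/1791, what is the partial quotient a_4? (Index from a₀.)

7

34138 = 19·1791 + 109   →  a_0 = 19
1791 = 16·109 + 47   →  a_1 = 16
109 = 2·47 + 15   →  a_2 = 2
47 = 3·15 + 2   →  a_3 = 3
15 = 7·2 + 1   →  a_4 = 7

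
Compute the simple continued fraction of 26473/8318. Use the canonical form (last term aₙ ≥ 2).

26473 = 3×8318 + 1519
8318 = 5×1519 + 723
1519 = 2×723 + 73
723 = 9×73 + 66
73 = 1×66 + 7
66 = 9×7 + 3
7 = 2×3 + 1
3 = 3×1 + 0  (stop)
So 26473/8318 = [3; 5, 2, 9, 1, 9, 2, 3].

[3; 5, 2, 9, 1, 9, 2, 3]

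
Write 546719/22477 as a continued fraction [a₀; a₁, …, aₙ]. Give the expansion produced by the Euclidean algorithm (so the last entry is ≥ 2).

546719 = 24*22477 + 7271
22477 = 3*7271 + 664
7271 = 10*664 + 631
664 = 1*631 + 33
631 = 19*33 + 4
33 = 8*4 + 1
4 = 4*1 + 0  (stop)
So 546719/22477 = [24; 3, 10, 1, 19, 8, 4].

[24; 3, 10, 1, 19, 8, 4]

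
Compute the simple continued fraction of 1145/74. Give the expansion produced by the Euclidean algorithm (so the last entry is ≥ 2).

[15; 2, 8, 1, 3]

1145 = 15·74 + 35
74 = 2·35 + 4
35 = 8·4 + 3
4 = 1·3 + 1
3 = 3·1 + 0  (stop)
So 1145/74 = [15; 2, 8, 1, 3].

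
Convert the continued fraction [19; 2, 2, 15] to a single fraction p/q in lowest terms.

1494/77

Fold from the inside: start with 15/1.
  2 + 1/15 = 31/15
  2 + 15/31 = 77/31
  19 + 31/77 = 1494/77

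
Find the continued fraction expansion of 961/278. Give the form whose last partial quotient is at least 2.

961 = 3·278 + 127
278 = 2·127 + 24
127 = 5·24 + 7
24 = 3·7 + 3
7 = 2·3 + 1
3 = 3·1 + 0  (stop)
So 961/278 = [3; 2, 5, 3, 2, 3].

[3; 2, 5, 3, 2, 3]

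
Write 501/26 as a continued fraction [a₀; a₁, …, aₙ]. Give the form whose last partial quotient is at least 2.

501 = 19×26 + 7
26 = 3×7 + 5
7 = 1×5 + 2
5 = 2×2 + 1
2 = 2×1 + 0  (stop)
So 501/26 = [19; 3, 1, 2, 2].

[19; 3, 1, 2, 2]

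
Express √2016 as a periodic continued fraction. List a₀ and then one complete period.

[44; 1, 8, 1, 88]

a₀ = ⌊√2016⌋ = 44.
With m₀=0, d₀=1 and mₖ₊₁ = dₖaₖ − mₖ, dₖ₊₁ = (n − mₖ₊₁²)/dₖ, aₖ₊₁ = ⌊(a₀+mₖ₊₁)/dₖ₊₁⌋:
  k=1: m=44, d=80, a=1
  k=2: m=36, d=9, a=8
  k=3: m=36, d=80, a=1
  k=4: m=44, d=1, a=88
d=1 and a=2a₀=88 at k=4, so the next step gives (m, d) = (44, 80) again — its k=1 value — and the period has length 4.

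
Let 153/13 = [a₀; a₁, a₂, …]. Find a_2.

153 = 11·13 + 10   →  a_0 = 11
13 = 1·10 + 3   →  a_1 = 1
10 = 3·3 + 1   →  a_2 = 3

3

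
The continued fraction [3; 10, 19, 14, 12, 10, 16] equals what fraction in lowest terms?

Fold from the inside: start with 16/1.
  10 + 1/16 = 161/16
  12 + 16/161 = 1948/161
  14 + 161/1948 = 27433/1948
  19 + 1948/27433 = 523175/27433
  10 + 27433/523175 = 5259183/523175
  3 + 523175/5259183 = 16300724/5259183

16300724/5259183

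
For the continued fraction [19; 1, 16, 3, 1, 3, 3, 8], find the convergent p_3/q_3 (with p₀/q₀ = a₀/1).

Using pₖ = aₖpₖ₋₁ + pₖ₋₂, qₖ = aₖqₖ₋₁ + qₖ₋₂ (with p₋₁=1, p₋₂=0, q₋₁=0, q₋₂=1):
  k=0: a=19, p=19, q=1
  k=1: a=1, p=20, q=1
  k=2: a=16, p=339, q=17
  k=3: a=3, p=1037, q=52

1037/52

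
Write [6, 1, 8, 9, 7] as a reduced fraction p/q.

4017/583

Using pₖ = aₖpₖ₋₁ + pₖ₋₂ and qₖ = aₖqₖ₋₁ + qₖ₋₂:
  k=0: a=6, p=6, q=1
  k=1: a=1, p=7, q=1
  k=2: a=8, p=62, q=9
  k=3: a=9, p=565, q=82
  k=4: a=7, p=4017, q=583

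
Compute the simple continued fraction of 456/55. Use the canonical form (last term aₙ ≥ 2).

[8; 3, 2, 3, 2]

456 = 8·55 + 16
55 = 3·16 + 7
16 = 2·7 + 2
7 = 3·2 + 1
2 = 2·1 + 0  (stop)
So 456/55 = [8; 3, 2, 3, 2].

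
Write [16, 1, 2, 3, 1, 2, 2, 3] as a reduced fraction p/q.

4858/291

Fold from the inside: start with 3/1.
  2 + 1/3 = 7/3
  2 + 3/7 = 17/7
  1 + 7/17 = 24/17
  3 + 17/24 = 89/24
  2 + 24/89 = 202/89
  1 + 89/202 = 291/202
  16 + 202/291 = 4858/291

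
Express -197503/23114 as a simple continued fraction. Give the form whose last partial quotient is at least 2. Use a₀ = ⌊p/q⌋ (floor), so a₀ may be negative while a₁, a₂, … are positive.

[-9; 2, 5, 11, 3, 3, 18]

-197503 = -9×23114 + 10523
23114 = 2×10523 + 2068
10523 = 5×2068 + 183
2068 = 11×183 + 55
183 = 3×55 + 18
55 = 3×18 + 1
18 = 18×1 + 0  (stop)
So -197503/23114 = [-9; 2, 5, 11, 3, 3, 18].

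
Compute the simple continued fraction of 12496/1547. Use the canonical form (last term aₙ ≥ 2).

12496 = 8·1547 + 120
1547 = 12·120 + 107
120 = 1·107 + 13
107 = 8·13 + 3
13 = 4·3 + 1
3 = 3·1 + 0  (stop)
So 12496/1547 = [8; 12, 1, 8, 4, 3].

[8; 12, 1, 8, 4, 3]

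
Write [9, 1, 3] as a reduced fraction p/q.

39/4

Using pₖ = aₖpₖ₋₁ + pₖ₋₂ and qₖ = aₖqₖ₋₁ + qₖ₋₂:
  k=0: a=9, p=9, q=1
  k=1: a=1, p=10, q=1
  k=2: a=3, p=39, q=4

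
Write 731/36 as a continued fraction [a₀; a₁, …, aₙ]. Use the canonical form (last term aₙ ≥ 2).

731 = 20*36 + 11
36 = 3*11 + 3
11 = 3*3 + 2
3 = 1*2 + 1
2 = 2*1 + 0  (stop)
So 731/36 = [20; 3, 3, 1, 2].

[20; 3, 3, 1, 2]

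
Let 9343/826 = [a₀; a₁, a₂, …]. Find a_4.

9343 = 11·826 + 257   →  a_0 = 11
826 = 3·257 + 55   →  a_1 = 3
257 = 4·55 + 37   →  a_2 = 4
55 = 1·37 + 18   →  a_3 = 1
37 = 2·18 + 1   →  a_4 = 2

2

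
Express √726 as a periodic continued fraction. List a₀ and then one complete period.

[26; 1, 16, 1, 52]

a₀ = ⌊√726⌋ = 26.
With m₀=0, d₀=1 and mₖ₊₁ = dₖaₖ − mₖ, dₖ₊₁ = (n − mₖ₊₁²)/dₖ, aₖ₊₁ = ⌊(a₀+mₖ₊₁)/dₖ₊₁⌋:
  k=1: m=26, d=50, a=1
  k=2: m=24, d=3, a=16
  k=3: m=24, d=50, a=1
  k=4: m=26, d=1, a=52
d=1 and a=2a₀=52 at k=4, so the next step gives (m, d) = (26, 50) again — its k=1 value — and the period has length 4.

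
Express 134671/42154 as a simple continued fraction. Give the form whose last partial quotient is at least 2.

134671 = 3×42154 + 8209
42154 = 5×8209 + 1109
8209 = 7×1109 + 446
1109 = 2×446 + 217
446 = 2×217 + 12
217 = 18×12 + 1
12 = 12×1 + 0  (stop)
So 134671/42154 = [3; 5, 7, 2, 2, 18, 12].

[3; 5, 7, 2, 2, 18, 12]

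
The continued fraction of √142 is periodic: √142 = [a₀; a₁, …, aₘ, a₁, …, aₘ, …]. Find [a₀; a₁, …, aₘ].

[11; 1, 10, 1, 22]

a₀ = ⌊√142⌋ = 11.
With m₀=0, d₀=1 and mₖ₊₁ = dₖaₖ − mₖ, dₖ₊₁ = (n − mₖ₊₁²)/dₖ, aₖ₊₁ = ⌊(a₀+mₖ₊₁)/dₖ₊₁⌋:
  k=1: m=11, d=21, a=1
  k=2: m=10, d=2, a=10
  k=3: m=10, d=21, a=1
  k=4: m=11, d=1, a=22
d=1 and a=2a₀=22 at k=4, so the next step gives (m, d) = (11, 21) again — its k=1 value — and the period has length 4.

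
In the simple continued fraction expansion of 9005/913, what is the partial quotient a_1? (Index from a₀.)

9005 = 9·913 + 788   →  a_0 = 9
913 = 1·788 + 125   →  a_1 = 1

1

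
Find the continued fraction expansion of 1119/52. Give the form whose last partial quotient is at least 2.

1119 = 21×52 + 27
52 = 1×27 + 25
27 = 1×25 + 2
25 = 12×2 + 1
2 = 2×1 + 0  (stop)
So 1119/52 = [21; 1, 1, 12, 2].

[21; 1, 1, 12, 2]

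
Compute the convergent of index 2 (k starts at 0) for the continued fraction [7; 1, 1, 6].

15/2

Using pₖ = aₖpₖ₋₁ + pₖ₋₂, qₖ = aₖqₖ₋₁ + qₖ₋₂ (with p₋₁=1, p₋₂=0, q₋₁=0, q₋₂=1):
  k=0: a=7, p=7, q=1
  k=1: a=1, p=8, q=1
  k=2: a=1, p=15, q=2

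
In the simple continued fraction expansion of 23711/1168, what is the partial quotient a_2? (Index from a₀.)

23711 = 20·1168 + 351   →  a_0 = 20
1168 = 3·351 + 115   →  a_1 = 3
351 = 3·115 + 6   →  a_2 = 3

3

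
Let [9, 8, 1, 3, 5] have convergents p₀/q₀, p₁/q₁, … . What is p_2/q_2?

Using pₖ = aₖpₖ₋₁ + pₖ₋₂, qₖ = aₖqₖ₋₁ + qₖ₋₂ (with p₋₁=1, p₋₂=0, q₋₁=0, q₋₂=1):
  k=0: a=9, p=9, q=1
  k=1: a=8, p=73, q=8
  k=2: a=1, p=82, q=9

82/9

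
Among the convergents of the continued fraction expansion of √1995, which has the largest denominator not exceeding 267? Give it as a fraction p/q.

√1995 = [44; 1, 1, 1, 88, …] (period length 4).
Convergents:
  p_0/q_0 = 44/1
  p_1/q_1 = 45/1
  p_2/q_2 = 89/2
  p_3/q_3 = 134/3
  p_4/q_4 = 11881/266
  p_5/q_5 = 12015/269
q_4 = 266 ≤ 267 < 269 = q_5, so the answer is 11881/266.

11881/266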